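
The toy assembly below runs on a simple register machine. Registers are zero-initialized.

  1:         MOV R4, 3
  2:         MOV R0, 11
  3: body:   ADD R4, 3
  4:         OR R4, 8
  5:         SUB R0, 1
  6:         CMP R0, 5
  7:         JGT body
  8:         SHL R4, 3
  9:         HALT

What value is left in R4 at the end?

MOV R4, 3 → R4=3
MOV R0, 11 → R0=11
ADD R4, 3 → R4=3+3=6
OR R4, 8 → R4=6|8=14
SUB R0, 1 → R0=11-1=10
CMP R0, 5  (cmp 10,5)
JGT body: taken
ADD R4, 3 → R4=14+3=17
OR R4, 8 → R4=17|8=25
SUB R0, 1 → R0=10-1=9
CMP R0, 5  (cmp 9,5)
JGT body: taken
ADD R4, 3 → R4=25+3=28
OR R4, 8 → R4=28|8=28
SUB R0, 1 → R0=9-1=8
CMP R0, 5  (cmp 8,5)
JGT body: taken
ADD R4, 3 → R4=28+3=31
OR R4, 8 → R4=31|8=31
SUB R0, 1 → R0=8-1=7
CMP R0, 5  (cmp 7,5)
JGT body: taken
ADD R4, 3 → R4=31+3=34
OR R4, 8 → R4=34|8=42
SUB R0, 1 → R0=7-1=6
CMP R0, 5  (cmp 6,5)
JGT body: taken
ADD R4, 3 → R4=42+3=45
OR R4, 8 → R4=45|8=45
SUB R0, 1 → R0=6-1=5
CMP R0, 5  (cmp 5,5)
JGT body: not taken
SHL R4, 3 → R4=45<<3=360
halt.

360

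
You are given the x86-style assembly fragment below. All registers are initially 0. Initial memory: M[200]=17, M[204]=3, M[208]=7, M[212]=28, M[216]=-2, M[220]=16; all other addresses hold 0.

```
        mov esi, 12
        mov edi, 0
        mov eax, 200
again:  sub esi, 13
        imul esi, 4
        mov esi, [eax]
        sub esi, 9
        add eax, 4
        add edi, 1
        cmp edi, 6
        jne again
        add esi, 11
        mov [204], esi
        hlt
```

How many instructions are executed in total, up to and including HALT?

mov esi, 12 → esi=12
mov edi, 0 → edi=0
mov eax, 200 → eax=200
sub esi, 13 → esi=12-13=-1
imul esi, 4 → esi=(-1)*4=-4
mov esi, [eax] → esi=M[200]=17
sub esi, 9 → esi=17-9=8
add eax, 4 → eax=200+4=204
add edi, 1 → edi=0+1=1
cmp edi, 6  (cmp 1,6)
jne again: taken
sub esi, 13 → esi=8-13=-5
imul esi, 4 → esi=(-5)*4=-20
mov esi, [eax] → esi=M[204]=3
sub esi, 9 → esi=3-9=-6
add eax, 4 → eax=204+4=208
add edi, 1 → edi=1+1=2
cmp edi, 6  (cmp 2,6)
jne again: taken
sub esi, 13 → esi=(-6)-13=-19
imul esi, 4 → esi=(-19)*4=-76
mov esi, [eax] → esi=M[208]=7
sub esi, 9 → esi=7-9=-2
add eax, 4 → eax=208+4=212
add edi, 1 → edi=2+1=3
cmp edi, 6  (cmp 3,6)
jne again: taken
sub esi, 13 → esi=(-2)-13=-15
imul esi, 4 → esi=(-15)*4=-60
mov esi, [eax] → esi=M[212]=28
sub esi, 9 → esi=28-9=19
add eax, 4 → eax=212+4=216
add edi, 1 → edi=3+1=4
cmp edi, 6  (cmp 4,6)
jne again: taken
sub esi, 13 → esi=19-13=6
imul esi, 4 → esi=6*4=24
mov esi, [eax] → esi=M[216]=-2
sub esi, 9 → esi=(-2)-9=-11
add eax, 4 → eax=216+4=220
add edi, 1 → edi=4+1=5
cmp edi, 6  (cmp 5,6)
jne again: taken
sub esi, 13 → esi=(-11)-13=-24
imul esi, 4 → esi=(-24)*4=-96
mov esi, [eax] → esi=M[220]=16
sub esi, 9 → esi=16-9=7
add eax, 4 → eax=220+4=224
add edi, 1 → edi=5+1=6
cmp edi, 6  (cmp 6,6)
jne again: not taken
add esi, 11 → esi=7+11=18
mov [204], esi → M[204]=18
halt.
Total executed instructions: 54.

54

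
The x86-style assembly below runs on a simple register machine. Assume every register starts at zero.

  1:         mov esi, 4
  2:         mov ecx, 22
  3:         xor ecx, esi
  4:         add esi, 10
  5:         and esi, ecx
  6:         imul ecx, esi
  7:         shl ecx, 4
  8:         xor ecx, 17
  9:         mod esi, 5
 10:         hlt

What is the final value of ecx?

after mov esi, 4: esi=4
after mov ecx, 22: ecx=22
after xor ecx, esi: ecx=22^4=18
after add esi, 10: esi=4+10=14
after and esi, ecx: esi=14&18=2
after imul ecx, esi: ecx=18*2=36
after shl ecx, 4: ecx=36<<4=576
after xor ecx, 17: ecx=576^17=593
after mod esi, 5: esi=2%5=2
halt.

593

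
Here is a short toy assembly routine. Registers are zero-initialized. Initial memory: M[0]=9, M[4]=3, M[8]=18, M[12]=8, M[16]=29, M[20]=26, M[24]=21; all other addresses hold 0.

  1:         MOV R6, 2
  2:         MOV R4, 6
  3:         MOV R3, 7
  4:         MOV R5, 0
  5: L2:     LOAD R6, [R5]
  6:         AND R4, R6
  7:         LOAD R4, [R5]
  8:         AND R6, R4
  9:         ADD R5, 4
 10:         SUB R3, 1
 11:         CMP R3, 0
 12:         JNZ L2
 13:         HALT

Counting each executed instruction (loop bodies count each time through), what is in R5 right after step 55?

24

R6=2
R4=6
R3=7
R5=0
R6=M[0]=9
R4=6&9=0
R4=M[0]=9
R6=9&9=9
R5=0+4=4
R3=7-1=6
CMP R3, 0  (cmp 6,0)
JNZ L2: taken
R6=M[4]=3
R4=9&3=1
R4=M[4]=3
R6=3&3=3
R5=4+4=8
R3=6-1=5
CMP R3, 0  (cmp 5,0)
JNZ L2: taken
R6=M[8]=18
R4=3&18=2
R4=M[8]=18
R6=18&18=18
R5=8+4=12
R3=5-1=4
CMP R3, 0  (cmp 4,0)
JNZ L2: taken
R6=M[12]=8
R4=18&8=0
R4=M[12]=8
R6=8&8=8
R5=12+4=16
R3=4-1=3
CMP R3, 0  (cmp 3,0)
JNZ L2: taken
R6=M[16]=29
R4=8&29=8
R4=M[16]=29
R6=29&29=29
R5=16+4=20
R3=3-1=2
CMP R3, 0  (cmp 2,0)
JNZ L2: taken
R6=M[20]=26
R4=29&26=24
R4=M[20]=26
R6=26&26=26
R5=20+4=24
R3=2-1=1
CMP R3, 0  (cmp 1,0)
JNZ L2: taken
R6=M[24]=21
R4=26&21=16
R4=M[24]=21
After step 55: R5 = 24.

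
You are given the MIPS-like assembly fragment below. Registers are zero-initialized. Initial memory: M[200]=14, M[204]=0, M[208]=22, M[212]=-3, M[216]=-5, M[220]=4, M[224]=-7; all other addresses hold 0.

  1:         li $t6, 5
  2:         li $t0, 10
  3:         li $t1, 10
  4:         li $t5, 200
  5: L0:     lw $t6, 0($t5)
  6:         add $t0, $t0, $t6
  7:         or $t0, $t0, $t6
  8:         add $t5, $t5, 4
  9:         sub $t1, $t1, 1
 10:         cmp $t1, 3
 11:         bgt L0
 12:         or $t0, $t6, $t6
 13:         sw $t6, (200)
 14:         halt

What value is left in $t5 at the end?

228

$t6=5
$t0=10
$t1=10
$t5=200
$t6=M[200]=14
$t0=10+14=24
$t0=24|14=30
$t5=200+4=204
$t1=10-1=9
cmp $t1, 3  (cmp 9,3)
bgt L0: taken
$t6=M[204]=0
$t0=30+0=30
$t0=30|0=30
$t5=204+4=208
$t1=9-1=8
cmp $t1, 3  (cmp 8,3)
bgt L0: taken
$t6=M[208]=22
$t0=30+22=52
$t0=52|22=54
$t5=208+4=212
$t1=8-1=7
cmp $t1, 3  (cmp 7,3)
bgt L0: taken
$t6=M[212]=-3
$t0=54+(-3)=51
$t0=51|(-3)=-1
$t5=212+4=216
$t1=7-1=6
cmp $t1, 3  (cmp 6,3)
bgt L0: taken
$t6=M[216]=-5
$t0=(-1)+(-5)=-6
$t0=(-6)|(-5)=-5
$t5=216+4=220
$t1=6-1=5
cmp $t1, 3  (cmp 5,3)
bgt L0: taken
$t6=M[220]=4
$t0=(-5)+4=-1
$t0=(-1)|4=-1
$t5=220+4=224
$t1=5-1=4
cmp $t1, 3  (cmp 4,3)
bgt L0: taken
$t6=M[224]=-7
$t0=(-1)+(-7)=-8
$t0=(-8)|(-7)=-7
$t5=224+4=228
$t1=4-1=3
cmp $t1, 3  (cmp 3,3)
bgt L0: not taken
$t0=(-7)|(-7)=-7
sw $t6, (200) → M[200]=-7
halt.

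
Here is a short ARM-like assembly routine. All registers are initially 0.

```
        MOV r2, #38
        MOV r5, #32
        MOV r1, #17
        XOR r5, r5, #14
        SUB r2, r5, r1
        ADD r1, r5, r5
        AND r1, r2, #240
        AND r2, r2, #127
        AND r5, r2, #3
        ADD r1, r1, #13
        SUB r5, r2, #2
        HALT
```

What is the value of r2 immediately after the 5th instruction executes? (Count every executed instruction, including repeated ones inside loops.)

29

r2=38
r5=32
r1=17
r5=32^14=46
r2=46-17=29
After step 5: r2 = 29.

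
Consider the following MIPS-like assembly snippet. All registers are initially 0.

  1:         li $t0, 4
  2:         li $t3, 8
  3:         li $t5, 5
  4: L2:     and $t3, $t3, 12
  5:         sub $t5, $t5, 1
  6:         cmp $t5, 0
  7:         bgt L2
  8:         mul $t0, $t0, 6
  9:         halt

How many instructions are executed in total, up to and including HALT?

25

after li $t0, 4: $t0=4
after li $t3, 8: $t3=8
after li $t5, 5: $t5=5
after and $t3, $t3, 12: $t3=8&12=8
after sub $t5, $t5, 1: $t5=5-1=4
cmp $t5, 0  (cmp 4,0)
bgt L2: taken
after and $t3, $t3, 12: $t3=8&12=8
after sub $t5, $t5, 1: $t5=4-1=3
cmp $t5, 0  (cmp 3,0)
bgt L2: taken
after and $t3, $t3, 12: $t3=8&12=8
after sub $t5, $t5, 1: $t5=3-1=2
cmp $t5, 0  (cmp 2,0)
bgt L2: taken
after and $t3, $t3, 12: $t3=8&12=8
after sub $t5, $t5, 1: $t5=2-1=1
cmp $t5, 0  (cmp 1,0)
bgt L2: taken
after and $t3, $t3, 12: $t3=8&12=8
after sub $t5, $t5, 1: $t5=1-1=0
cmp $t5, 0  (cmp 0,0)
bgt L2: not taken
after mul $t0, $t0, 6: $t0=4*6=24
halt.
Total executed instructions: 25.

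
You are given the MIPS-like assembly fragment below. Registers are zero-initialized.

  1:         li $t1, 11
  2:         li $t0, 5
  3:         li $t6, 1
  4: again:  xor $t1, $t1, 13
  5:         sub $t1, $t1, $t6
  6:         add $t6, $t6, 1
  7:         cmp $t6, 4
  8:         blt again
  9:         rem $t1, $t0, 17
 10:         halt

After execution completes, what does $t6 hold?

4

li $t1, 11 → $t1=11
li $t0, 5 → $t0=5
li $t6, 1 → $t6=1
xor $t1, $t1, 13 → $t1=11^13=6
sub $t1, $t1, $t6 → $t1=6-1=5
add $t6, $t6, 1 → $t6=1+1=2
cmp $t6, 4  (cmp 2,4)
blt again: taken
xor $t1, $t1, 13 → $t1=5^13=8
sub $t1, $t1, $t6 → $t1=8-2=6
add $t6, $t6, 1 → $t6=2+1=3
cmp $t6, 4  (cmp 3,4)
blt again: taken
xor $t1, $t1, 13 → $t1=6^13=11
sub $t1, $t1, $t6 → $t1=11-3=8
add $t6, $t6, 1 → $t6=3+1=4
cmp $t6, 4  (cmp 4,4)
blt again: not taken
rem $t1, $t0, 17 → $t1=5%17=5
halt.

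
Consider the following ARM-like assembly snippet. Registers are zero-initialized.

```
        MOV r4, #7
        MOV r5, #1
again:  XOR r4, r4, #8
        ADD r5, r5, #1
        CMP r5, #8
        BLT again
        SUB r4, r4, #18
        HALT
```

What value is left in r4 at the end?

MOV r4, #7 → r4=7
MOV r5, #1 → r5=1
XOR r4, r4, #8 → r4=7^8=15
ADD r5, r5, #1 → r5=1+1=2
CMP r5, #8  (cmp 2,8)
BLT again: taken
XOR r4, r4, #8 → r4=15^8=7
ADD r5, r5, #1 → r5=2+1=3
CMP r5, #8  (cmp 3,8)
BLT again: taken
XOR r4, r4, #8 → r4=7^8=15
ADD r5, r5, #1 → r5=3+1=4
CMP r5, #8  (cmp 4,8)
BLT again: taken
XOR r4, r4, #8 → r4=15^8=7
ADD r5, r5, #1 → r5=4+1=5
CMP r5, #8  (cmp 5,8)
BLT again: taken
XOR r4, r4, #8 → r4=7^8=15
ADD r5, r5, #1 → r5=5+1=6
CMP r5, #8  (cmp 6,8)
BLT again: taken
XOR r4, r4, #8 → r4=15^8=7
ADD r5, r5, #1 → r5=6+1=7
CMP r5, #8  (cmp 7,8)
BLT again: taken
XOR r4, r4, #8 → r4=7^8=15
ADD r5, r5, #1 → r5=7+1=8
CMP r5, #8  (cmp 8,8)
BLT again: not taken
SUB r4, r4, #18 → r4=15-18=-3
halt.

-3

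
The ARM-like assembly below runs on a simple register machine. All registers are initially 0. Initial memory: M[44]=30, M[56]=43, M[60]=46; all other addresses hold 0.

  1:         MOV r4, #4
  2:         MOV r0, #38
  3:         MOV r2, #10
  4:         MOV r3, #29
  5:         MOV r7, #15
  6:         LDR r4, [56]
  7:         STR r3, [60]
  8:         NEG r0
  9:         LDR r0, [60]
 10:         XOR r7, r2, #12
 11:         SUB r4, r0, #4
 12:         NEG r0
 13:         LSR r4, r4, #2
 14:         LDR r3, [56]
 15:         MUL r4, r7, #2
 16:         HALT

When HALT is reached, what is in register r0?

-29

after MOV r4, #4: r4=4
after MOV r0, #38: r0=38
after MOV r2, #10: r2=10
after MOV r3, #29: r3=29
after MOV r7, #15: r7=15
after LDR r4, [56]: r4=M[56]=43
STR r3, [60] → M[60]=29
after NEG r0: r0=-(38)=-38
after LDR r0, [60]: r0=M[60]=29
after XOR r7, r2, #12: r7=10^12=6
after SUB r4, r0, #4: r4=29-4=25
after NEG r0: r0=-(29)=-29
after LSR r4, r4, #2: r4=25>>2=6
after LDR r3, [56]: r3=M[56]=43
after MUL r4, r7, #2: r4=6*2=12
halt.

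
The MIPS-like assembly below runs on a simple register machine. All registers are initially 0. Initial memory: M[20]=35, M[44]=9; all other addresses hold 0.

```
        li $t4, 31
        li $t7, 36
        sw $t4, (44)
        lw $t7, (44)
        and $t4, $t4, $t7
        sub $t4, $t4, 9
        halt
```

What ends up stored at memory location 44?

$t4=31
$t7=36
sw $t4, (44) → M[44]=31
$t7=M[44]=31
$t4=31&31=31
$t4=31-9=22
halt.

31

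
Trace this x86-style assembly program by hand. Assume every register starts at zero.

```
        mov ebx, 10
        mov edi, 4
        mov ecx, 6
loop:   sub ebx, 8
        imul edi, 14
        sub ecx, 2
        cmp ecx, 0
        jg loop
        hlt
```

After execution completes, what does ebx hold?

mov ebx, 10 → ebx=10
mov edi, 4 → edi=4
mov ecx, 6 → ecx=6
sub ebx, 8 → ebx=10-8=2
imul edi, 14 → edi=4*14=56
sub ecx, 2 → ecx=6-2=4
cmp ecx, 0  (cmp 4,0)
jg loop: taken
sub ebx, 8 → ebx=2-8=-6
imul edi, 14 → edi=56*14=784
sub ecx, 2 → ecx=4-2=2
cmp ecx, 0  (cmp 2,0)
jg loop: taken
sub ebx, 8 → ebx=(-6)-8=-14
imul edi, 14 → edi=784*14=10976
sub ecx, 2 → ecx=2-2=0
cmp ecx, 0  (cmp 0,0)
jg loop: not taken
halt.

-14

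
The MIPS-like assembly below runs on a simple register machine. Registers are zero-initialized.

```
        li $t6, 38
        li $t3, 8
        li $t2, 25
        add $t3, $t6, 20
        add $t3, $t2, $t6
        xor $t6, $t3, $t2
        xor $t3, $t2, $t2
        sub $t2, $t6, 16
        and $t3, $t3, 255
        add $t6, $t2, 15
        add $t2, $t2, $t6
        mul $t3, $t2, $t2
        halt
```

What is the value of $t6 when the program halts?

37

li $t6, 38 → $t6=38
li $t3, 8 → $t3=8
li $t2, 25 → $t2=25
add $t3, $t6, 20 → $t3=38+20=58
add $t3, $t2, $t6 → $t3=25+38=63
xor $t6, $t3, $t2 → $t6=63^25=38
xor $t3, $t2, $t2 → $t3=25^25=0
sub $t2, $t6, 16 → $t2=38-16=22
and $t3, $t3, 255 → $t3=0&255=0
add $t6, $t2, 15 → $t6=22+15=37
add $t2, $t2, $t6 → $t2=22+37=59
mul $t3, $t2, $t2 → $t3=59*59=3481
halt.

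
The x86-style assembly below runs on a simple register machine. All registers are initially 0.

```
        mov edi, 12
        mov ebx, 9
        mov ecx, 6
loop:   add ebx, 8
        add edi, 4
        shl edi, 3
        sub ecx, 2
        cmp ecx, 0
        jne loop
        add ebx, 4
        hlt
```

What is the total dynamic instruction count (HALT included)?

edi=12
ebx=9
ecx=6
ebx=9+8=17
edi=12+4=16
edi=16<<3=128
ecx=6-2=4
cmp ecx, 0  (cmp 4,0)
jne loop: taken
ebx=17+8=25
edi=128+4=132
edi=132<<3=1056
ecx=4-2=2
cmp ecx, 0  (cmp 2,0)
jne loop: taken
ebx=25+8=33
edi=1056+4=1060
edi=1060<<3=8480
ecx=2-2=0
cmp ecx, 0  (cmp 0,0)
jne loop: not taken
ebx=33+4=37
halt.
Total executed instructions: 23.

23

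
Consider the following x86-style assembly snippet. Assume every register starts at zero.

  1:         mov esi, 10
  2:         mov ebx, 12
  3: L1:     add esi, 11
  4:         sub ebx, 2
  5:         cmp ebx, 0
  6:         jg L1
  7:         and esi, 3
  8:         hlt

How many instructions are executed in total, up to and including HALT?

28

esi=10
ebx=12
esi=10+11=21
ebx=12-2=10
cmp ebx, 0  (cmp 10,0)
jg L1: taken
esi=21+11=32
ebx=10-2=8
cmp ebx, 0  (cmp 8,0)
jg L1: taken
esi=32+11=43
ebx=8-2=6
cmp ebx, 0  (cmp 6,0)
jg L1: taken
esi=43+11=54
ebx=6-2=4
cmp ebx, 0  (cmp 4,0)
jg L1: taken
esi=54+11=65
ebx=4-2=2
cmp ebx, 0  (cmp 2,0)
jg L1: taken
esi=65+11=76
ebx=2-2=0
cmp ebx, 0  (cmp 0,0)
jg L1: not taken
esi=76&3=0
halt.
Total executed instructions: 28.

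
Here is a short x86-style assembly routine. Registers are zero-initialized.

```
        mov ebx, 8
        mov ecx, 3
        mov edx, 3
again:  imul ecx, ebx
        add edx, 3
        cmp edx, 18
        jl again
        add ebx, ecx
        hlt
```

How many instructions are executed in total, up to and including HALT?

ebx=8
ecx=3
edx=3
ecx=3*8=24
edx=3+3=6
cmp edx, 18  (cmp 6,18)
jl again: taken
ecx=24*8=192
edx=6+3=9
cmp edx, 18  (cmp 9,18)
jl again: taken
ecx=192*8=1536
edx=9+3=12
cmp edx, 18  (cmp 12,18)
jl again: taken
ecx=1536*8=12288
edx=12+3=15
cmp edx, 18  (cmp 15,18)
jl again: taken
ecx=12288*8=98304
edx=15+3=18
cmp edx, 18  (cmp 18,18)
jl again: not taken
ebx=8+98304=98312
halt.
Total executed instructions: 25.

25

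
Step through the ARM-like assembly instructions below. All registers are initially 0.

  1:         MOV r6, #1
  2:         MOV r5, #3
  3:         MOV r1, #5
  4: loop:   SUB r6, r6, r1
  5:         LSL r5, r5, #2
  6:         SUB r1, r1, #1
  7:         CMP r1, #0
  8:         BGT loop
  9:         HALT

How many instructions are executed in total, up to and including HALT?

r6=1
r5=3
r1=5
r6=1-5=-4
r5=3<<2=12
r1=5-1=4
CMP r1, #0  (cmp 4,0)
BGT loop: taken
r6=(-4)-4=-8
r5=12<<2=48
r1=4-1=3
CMP r1, #0  (cmp 3,0)
BGT loop: taken
r6=(-8)-3=-11
r5=48<<2=192
r1=3-1=2
CMP r1, #0  (cmp 2,0)
BGT loop: taken
r6=(-11)-2=-13
r5=192<<2=768
r1=2-1=1
CMP r1, #0  (cmp 1,0)
BGT loop: taken
r6=(-13)-1=-14
r5=768<<2=3072
r1=1-1=0
CMP r1, #0  (cmp 0,0)
BGT loop: not taken
halt.
Total executed instructions: 29.

29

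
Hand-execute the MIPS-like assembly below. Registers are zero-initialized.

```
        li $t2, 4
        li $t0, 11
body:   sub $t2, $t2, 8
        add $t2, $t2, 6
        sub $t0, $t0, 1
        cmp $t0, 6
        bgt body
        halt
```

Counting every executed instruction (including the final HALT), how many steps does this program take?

28

$t2=4
$t0=11
$t2=4-8=-4
$t2=(-4)+6=2
$t0=11-1=10
cmp $t0, 6  (cmp 10,6)
bgt body: taken
$t2=2-8=-6
$t2=(-6)+6=0
$t0=10-1=9
cmp $t0, 6  (cmp 9,6)
bgt body: taken
$t2=0-8=-8
$t2=(-8)+6=-2
$t0=9-1=8
cmp $t0, 6  (cmp 8,6)
bgt body: taken
$t2=(-2)-8=-10
$t2=(-10)+6=-4
$t0=8-1=7
cmp $t0, 6  (cmp 7,6)
bgt body: taken
$t2=(-4)-8=-12
$t2=(-12)+6=-6
$t0=7-1=6
cmp $t0, 6  (cmp 6,6)
bgt body: not taken
halt.
Total executed instructions: 28.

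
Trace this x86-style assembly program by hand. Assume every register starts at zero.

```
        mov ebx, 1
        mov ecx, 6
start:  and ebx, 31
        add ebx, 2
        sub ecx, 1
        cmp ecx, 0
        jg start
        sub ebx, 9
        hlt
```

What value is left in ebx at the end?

4

after mov ebx, 1: ebx=1
after mov ecx, 6: ecx=6
after and ebx, 31: ebx=1&31=1
after add ebx, 2: ebx=1+2=3
after sub ecx, 1: ecx=6-1=5
cmp ecx, 0  (cmp 5,0)
jg start: taken
after and ebx, 31: ebx=3&31=3
after add ebx, 2: ebx=3+2=5
after sub ecx, 1: ecx=5-1=4
cmp ecx, 0  (cmp 4,0)
jg start: taken
after and ebx, 31: ebx=5&31=5
after add ebx, 2: ebx=5+2=7
after sub ecx, 1: ecx=4-1=3
cmp ecx, 0  (cmp 3,0)
jg start: taken
after and ebx, 31: ebx=7&31=7
after add ebx, 2: ebx=7+2=9
after sub ecx, 1: ecx=3-1=2
cmp ecx, 0  (cmp 2,0)
jg start: taken
after and ebx, 31: ebx=9&31=9
after add ebx, 2: ebx=9+2=11
after sub ecx, 1: ecx=2-1=1
cmp ecx, 0  (cmp 1,0)
jg start: taken
after and ebx, 31: ebx=11&31=11
after add ebx, 2: ebx=11+2=13
after sub ecx, 1: ecx=1-1=0
cmp ecx, 0  (cmp 0,0)
jg start: not taken
after sub ebx, 9: ebx=13-9=4
halt.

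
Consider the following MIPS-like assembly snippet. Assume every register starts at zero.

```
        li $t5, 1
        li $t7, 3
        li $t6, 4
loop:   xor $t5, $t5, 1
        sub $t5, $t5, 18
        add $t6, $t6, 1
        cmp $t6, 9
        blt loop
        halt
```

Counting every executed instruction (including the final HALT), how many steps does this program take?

29

li $t5, 1 → $t5=1
li $t7, 3 → $t7=3
li $t6, 4 → $t6=4
xor $t5, $t5, 1 → $t5=1^1=0
sub $t5, $t5, 18 → $t5=0-18=-18
add $t6, $t6, 1 → $t6=4+1=5
cmp $t6, 9  (cmp 5,9)
blt loop: taken
xor $t5, $t5, 1 → $t5=(-18)^1=-17
sub $t5, $t5, 18 → $t5=(-17)-18=-35
add $t6, $t6, 1 → $t6=5+1=6
cmp $t6, 9  (cmp 6,9)
blt loop: taken
xor $t5, $t5, 1 → $t5=(-35)^1=-36
sub $t5, $t5, 18 → $t5=(-36)-18=-54
add $t6, $t6, 1 → $t6=6+1=7
cmp $t6, 9  (cmp 7,9)
blt loop: taken
xor $t5, $t5, 1 → $t5=(-54)^1=-53
sub $t5, $t5, 18 → $t5=(-53)-18=-71
add $t6, $t6, 1 → $t6=7+1=8
cmp $t6, 9  (cmp 8,9)
blt loop: taken
xor $t5, $t5, 1 → $t5=(-71)^1=-72
sub $t5, $t5, 18 → $t5=(-72)-18=-90
add $t6, $t6, 1 → $t6=8+1=9
cmp $t6, 9  (cmp 9,9)
blt loop: not taken
halt.
Total executed instructions: 29.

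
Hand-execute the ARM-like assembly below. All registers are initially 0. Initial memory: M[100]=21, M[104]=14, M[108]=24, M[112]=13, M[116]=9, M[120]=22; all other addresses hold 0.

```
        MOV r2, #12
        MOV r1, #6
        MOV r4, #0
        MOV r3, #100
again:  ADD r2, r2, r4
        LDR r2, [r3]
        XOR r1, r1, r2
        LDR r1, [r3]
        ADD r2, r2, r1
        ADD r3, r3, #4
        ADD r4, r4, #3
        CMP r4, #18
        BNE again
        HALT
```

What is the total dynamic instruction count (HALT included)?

MOV r2, #12 → r2=12
MOV r1, #6 → r1=6
MOV r4, #0 → r4=0
MOV r3, #100 → r3=100
ADD r2, r2, r4 → r2=12+0=12
LDR r2, [r3] → r2=M[100]=21
XOR r1, r1, r2 → r1=6^21=19
LDR r1, [r3] → r1=M[100]=21
ADD r2, r2, r1 → r2=21+21=42
ADD r3, r3, #4 → r3=100+4=104
ADD r4, r4, #3 → r4=0+3=3
CMP r4, #18  (cmp 3,18)
BNE again: taken
ADD r2, r2, r4 → r2=42+3=45
LDR r2, [r3] → r2=M[104]=14
XOR r1, r1, r2 → r1=21^14=27
LDR r1, [r3] → r1=M[104]=14
ADD r2, r2, r1 → r2=14+14=28
ADD r3, r3, #4 → r3=104+4=108
ADD r4, r4, #3 → r4=3+3=6
CMP r4, #18  (cmp 6,18)
BNE again: taken
ADD r2, r2, r4 → r2=28+6=34
LDR r2, [r3] → r2=M[108]=24
XOR r1, r1, r2 → r1=14^24=22
LDR r1, [r3] → r1=M[108]=24
ADD r2, r2, r1 → r2=24+24=48
ADD r3, r3, #4 → r3=108+4=112
ADD r4, r4, #3 → r4=6+3=9
CMP r4, #18  (cmp 9,18)
BNE again: taken
ADD r2, r2, r4 → r2=48+9=57
LDR r2, [r3] → r2=M[112]=13
XOR r1, r1, r2 → r1=24^13=21
LDR r1, [r3] → r1=M[112]=13
ADD r2, r2, r1 → r2=13+13=26
ADD r3, r3, #4 → r3=112+4=116
ADD r4, r4, #3 → r4=9+3=12
CMP r4, #18  (cmp 12,18)
BNE again: taken
ADD r2, r2, r4 → r2=26+12=38
LDR r2, [r3] → r2=M[116]=9
XOR r1, r1, r2 → r1=13^9=4
LDR r1, [r3] → r1=M[116]=9
ADD r2, r2, r1 → r2=9+9=18
ADD r3, r3, #4 → r3=116+4=120
ADD r4, r4, #3 → r4=12+3=15
CMP r4, #18  (cmp 15,18)
BNE again: taken
ADD r2, r2, r4 → r2=18+15=33
LDR r2, [r3] → r2=M[120]=22
XOR r1, r1, r2 → r1=9^22=31
LDR r1, [r3] → r1=M[120]=22
ADD r2, r2, r1 → r2=22+22=44
ADD r3, r3, #4 → r3=120+4=124
ADD r4, r4, #3 → r4=15+3=18
CMP r4, #18  (cmp 18,18)
BNE again: not taken
halt.
Total executed instructions: 59.

59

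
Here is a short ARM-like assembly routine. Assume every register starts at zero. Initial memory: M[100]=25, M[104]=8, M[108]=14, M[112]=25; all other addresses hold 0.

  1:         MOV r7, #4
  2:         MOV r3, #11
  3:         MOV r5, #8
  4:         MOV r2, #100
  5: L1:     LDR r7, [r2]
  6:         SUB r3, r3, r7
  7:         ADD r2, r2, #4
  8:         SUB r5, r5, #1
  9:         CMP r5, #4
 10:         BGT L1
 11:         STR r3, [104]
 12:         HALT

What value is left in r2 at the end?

116

MOV r7, #4 → r7=4
MOV r3, #11 → r3=11
MOV r5, #8 → r5=8
MOV r2, #100 → r2=100
LDR r7, [r2] → r7=M[100]=25
SUB r3, r3, r7 → r3=11-25=-14
ADD r2, r2, #4 → r2=100+4=104
SUB r5, r5, #1 → r5=8-1=7
CMP r5, #4  (cmp 7,4)
BGT L1: taken
LDR r7, [r2] → r7=M[104]=8
SUB r3, r3, r7 → r3=(-14)-8=-22
ADD r2, r2, #4 → r2=104+4=108
SUB r5, r5, #1 → r5=7-1=6
CMP r5, #4  (cmp 6,4)
BGT L1: taken
LDR r7, [r2] → r7=M[108]=14
SUB r3, r3, r7 → r3=(-22)-14=-36
ADD r2, r2, #4 → r2=108+4=112
SUB r5, r5, #1 → r5=6-1=5
CMP r5, #4  (cmp 5,4)
BGT L1: taken
LDR r7, [r2] → r7=M[112]=25
SUB r3, r3, r7 → r3=(-36)-25=-61
ADD r2, r2, #4 → r2=112+4=116
SUB r5, r5, #1 → r5=5-1=4
CMP r5, #4  (cmp 4,4)
BGT L1: not taken
STR r3, [104] → M[104]=-61
halt.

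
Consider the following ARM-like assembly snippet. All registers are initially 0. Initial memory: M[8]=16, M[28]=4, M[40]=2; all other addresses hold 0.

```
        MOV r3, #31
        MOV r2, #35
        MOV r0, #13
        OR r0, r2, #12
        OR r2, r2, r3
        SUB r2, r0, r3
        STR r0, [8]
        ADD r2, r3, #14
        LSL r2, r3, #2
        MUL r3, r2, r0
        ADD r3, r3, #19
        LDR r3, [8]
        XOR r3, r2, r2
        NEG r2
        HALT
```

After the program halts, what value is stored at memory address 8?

MOV r3, #31 → r3=31
MOV r2, #35 → r2=35
MOV r0, #13 → r0=13
OR r0, r2, #12 → r0=35|12=47
OR r2, r2, r3 → r2=35|31=63
SUB r2, r0, r3 → r2=47-31=16
STR r0, [8] → M[8]=47
ADD r2, r3, #14 → r2=31+14=45
LSL r2, r3, #2 → r2=31<<2=124
MUL r3, r2, r0 → r3=124*47=5828
ADD r3, r3, #19 → r3=5828+19=5847
LDR r3, [8] → r3=M[8]=47
XOR r3, r2, r2 → r3=124^124=0
NEG r2 → r2=-(124)=-124
halt.

47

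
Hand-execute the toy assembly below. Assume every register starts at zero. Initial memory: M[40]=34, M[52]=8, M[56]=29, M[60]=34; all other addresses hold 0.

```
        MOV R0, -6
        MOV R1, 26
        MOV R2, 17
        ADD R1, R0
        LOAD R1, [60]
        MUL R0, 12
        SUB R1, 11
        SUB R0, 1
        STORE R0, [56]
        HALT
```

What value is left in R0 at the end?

after MOV R0, -6: R0=-6
after MOV R1, 26: R1=26
after MOV R2, 17: R2=17
after ADD R1, R0: R1=26+(-6)=20
after LOAD R1, [60]: R1=M[60]=34
after MUL R0, 12: R0=(-6)*12=-72
after SUB R1, 11: R1=34-11=23
after SUB R0, 1: R0=(-72)-1=-73
STORE R0, [56] → M[56]=-73
halt.

-73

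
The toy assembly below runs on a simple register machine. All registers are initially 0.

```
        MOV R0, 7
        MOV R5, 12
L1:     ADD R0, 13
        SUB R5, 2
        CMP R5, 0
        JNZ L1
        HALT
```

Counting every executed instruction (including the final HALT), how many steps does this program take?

MOV R0, 7 → R0=7
MOV R5, 12 → R5=12
ADD R0, 13 → R0=7+13=20
SUB R5, 2 → R5=12-2=10
CMP R5, 0  (cmp 10,0)
JNZ L1: taken
ADD R0, 13 → R0=20+13=33
SUB R5, 2 → R5=10-2=8
CMP R5, 0  (cmp 8,0)
JNZ L1: taken
ADD R0, 13 → R0=33+13=46
SUB R5, 2 → R5=8-2=6
CMP R5, 0  (cmp 6,0)
JNZ L1: taken
ADD R0, 13 → R0=46+13=59
SUB R5, 2 → R5=6-2=4
CMP R5, 0  (cmp 4,0)
JNZ L1: taken
ADD R0, 13 → R0=59+13=72
SUB R5, 2 → R5=4-2=2
CMP R5, 0  (cmp 2,0)
JNZ L1: taken
ADD R0, 13 → R0=72+13=85
SUB R5, 2 → R5=2-2=0
CMP R5, 0  (cmp 0,0)
JNZ L1: not taken
halt.
Total executed instructions: 27.

27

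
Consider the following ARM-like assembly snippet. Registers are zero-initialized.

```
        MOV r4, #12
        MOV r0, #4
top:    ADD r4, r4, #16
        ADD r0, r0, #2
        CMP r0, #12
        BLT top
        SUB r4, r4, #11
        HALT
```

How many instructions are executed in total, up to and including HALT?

r4=12
r0=4
r4=12+16=28
r0=4+2=6
CMP r0, #12  (cmp 6,12)
BLT top: taken
r4=28+16=44
r0=6+2=8
CMP r0, #12  (cmp 8,12)
BLT top: taken
r4=44+16=60
r0=8+2=10
CMP r0, #12  (cmp 10,12)
BLT top: taken
r4=60+16=76
r0=10+2=12
CMP r0, #12  (cmp 12,12)
BLT top: not taken
r4=76-11=65
halt.
Total executed instructions: 20.

20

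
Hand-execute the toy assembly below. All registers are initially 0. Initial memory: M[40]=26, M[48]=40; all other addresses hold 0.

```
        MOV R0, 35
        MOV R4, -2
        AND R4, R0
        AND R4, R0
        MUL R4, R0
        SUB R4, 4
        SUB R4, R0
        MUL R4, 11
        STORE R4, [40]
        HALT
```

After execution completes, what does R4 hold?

R0=35
R4=-2
R4=(-2)&35=34
R4=34&35=34
R4=34*35=1190
R4=1190-4=1186
R4=1186-35=1151
R4=1151*11=12661
STORE R4, [40] → M[40]=12661
halt.

12661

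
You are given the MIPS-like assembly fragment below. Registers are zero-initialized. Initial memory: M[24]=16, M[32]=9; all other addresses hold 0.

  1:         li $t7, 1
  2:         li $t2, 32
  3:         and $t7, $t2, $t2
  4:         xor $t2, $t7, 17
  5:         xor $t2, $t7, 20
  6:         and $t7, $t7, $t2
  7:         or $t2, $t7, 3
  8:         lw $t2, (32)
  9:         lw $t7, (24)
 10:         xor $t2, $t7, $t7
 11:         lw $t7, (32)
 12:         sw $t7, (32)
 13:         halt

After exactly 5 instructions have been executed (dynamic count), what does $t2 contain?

after li $t7, 1: $t7=1
after li $t2, 32: $t2=32
after and $t7, $t2, $t2: $t7=32&32=32
after xor $t2, $t7, 17: $t2=32^17=49
after xor $t2, $t7, 20: $t2=32^20=52
After step 5: $t2 = 52.

52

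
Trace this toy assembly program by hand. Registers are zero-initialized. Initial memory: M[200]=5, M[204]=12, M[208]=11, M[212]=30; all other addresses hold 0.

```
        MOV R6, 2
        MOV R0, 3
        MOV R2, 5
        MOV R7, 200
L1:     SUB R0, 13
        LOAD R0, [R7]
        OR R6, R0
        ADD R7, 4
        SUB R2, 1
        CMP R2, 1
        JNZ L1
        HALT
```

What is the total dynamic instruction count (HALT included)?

R6=2
R0=3
R2=5
R7=200
R0=3-13=-10
R0=M[200]=5
R6=2|5=7
R7=200+4=204
R2=5-1=4
CMP R2, 1  (cmp 4,1)
JNZ L1: taken
R0=5-13=-8
R0=M[204]=12
R6=7|12=15
R7=204+4=208
R2=4-1=3
CMP R2, 1  (cmp 3,1)
JNZ L1: taken
R0=12-13=-1
R0=M[208]=11
R6=15|11=15
R7=208+4=212
R2=3-1=2
CMP R2, 1  (cmp 2,1)
JNZ L1: taken
R0=11-13=-2
R0=M[212]=30
R6=15|30=31
R7=212+4=216
R2=2-1=1
CMP R2, 1  (cmp 1,1)
JNZ L1: not taken
halt.
Total executed instructions: 33.

33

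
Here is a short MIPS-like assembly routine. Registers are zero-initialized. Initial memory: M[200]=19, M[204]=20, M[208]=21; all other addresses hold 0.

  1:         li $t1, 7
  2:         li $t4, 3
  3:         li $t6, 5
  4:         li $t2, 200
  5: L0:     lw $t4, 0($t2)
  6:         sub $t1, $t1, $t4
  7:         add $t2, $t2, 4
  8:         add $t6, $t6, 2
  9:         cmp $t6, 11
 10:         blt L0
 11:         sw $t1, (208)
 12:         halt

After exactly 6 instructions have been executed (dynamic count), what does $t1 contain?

li $t1, 7 → $t1=7
li $t4, 3 → $t4=3
li $t6, 5 → $t6=5
li $t2, 200 → $t2=200
lw $t4, 0($t2) → $t4=M[200]=19
sub $t1, $t1, $t4 → $t1=7-19=-12
After step 6: $t1 = -12.

-12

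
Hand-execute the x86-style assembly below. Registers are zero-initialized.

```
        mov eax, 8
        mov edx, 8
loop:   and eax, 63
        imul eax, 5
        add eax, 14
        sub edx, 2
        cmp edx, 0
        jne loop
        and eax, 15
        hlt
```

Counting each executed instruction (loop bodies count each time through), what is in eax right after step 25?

after mov eax, 8: eax=8
after mov edx, 8: edx=8
after and eax, 63: eax=8&63=8
after imul eax, 5: eax=8*5=40
after add eax, 14: eax=40+14=54
after sub edx, 2: edx=8-2=6
cmp edx, 0  (cmp 6,0)
jne loop: taken
after and eax, 63: eax=54&63=54
after imul eax, 5: eax=54*5=270
after add eax, 14: eax=270+14=284
after sub edx, 2: edx=6-2=4
cmp edx, 0  (cmp 4,0)
jne loop: taken
after and eax, 63: eax=284&63=28
after imul eax, 5: eax=28*5=140
after add eax, 14: eax=140+14=154
after sub edx, 2: edx=4-2=2
cmp edx, 0  (cmp 2,0)
jne loop: taken
after and eax, 63: eax=154&63=26
after imul eax, 5: eax=26*5=130
after add eax, 14: eax=130+14=144
after sub edx, 2: edx=2-2=0
cmp edx, 0  (cmp 0,0)
After step 25: eax = 144.

144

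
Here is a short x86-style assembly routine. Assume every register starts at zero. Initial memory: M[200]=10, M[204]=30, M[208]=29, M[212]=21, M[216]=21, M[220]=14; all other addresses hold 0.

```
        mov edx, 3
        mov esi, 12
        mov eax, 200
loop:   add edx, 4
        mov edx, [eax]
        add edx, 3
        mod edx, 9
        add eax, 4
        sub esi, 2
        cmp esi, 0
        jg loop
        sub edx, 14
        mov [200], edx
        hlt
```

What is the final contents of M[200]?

after mov edx, 3: edx=3
after mov esi, 12: esi=12
after mov eax, 200: eax=200
after add edx, 4: edx=3+4=7
after mov edx, [eax]: edx=M[200]=10
after add edx, 3: edx=10+3=13
after mod edx, 9: edx=13%9=4
after add eax, 4: eax=200+4=204
after sub esi, 2: esi=12-2=10
cmp esi, 0  (cmp 10,0)
jg loop: taken
after add edx, 4: edx=4+4=8
after mov edx, [eax]: edx=M[204]=30
after add edx, 3: edx=30+3=33
after mod edx, 9: edx=33%9=6
after add eax, 4: eax=204+4=208
after sub esi, 2: esi=10-2=8
cmp esi, 0  (cmp 8,0)
jg loop: taken
after add edx, 4: edx=6+4=10
after mov edx, [eax]: edx=M[208]=29
after add edx, 3: edx=29+3=32
after mod edx, 9: edx=32%9=5
after add eax, 4: eax=208+4=212
after sub esi, 2: esi=8-2=6
cmp esi, 0  (cmp 6,0)
jg loop: taken
after add edx, 4: edx=5+4=9
after mov edx, [eax]: edx=M[212]=21
after add edx, 3: edx=21+3=24
after mod edx, 9: edx=24%9=6
after add eax, 4: eax=212+4=216
after sub esi, 2: esi=6-2=4
cmp esi, 0  (cmp 4,0)
jg loop: taken
after add edx, 4: edx=6+4=10
after mov edx, [eax]: edx=M[216]=21
after add edx, 3: edx=21+3=24
after mod edx, 9: edx=24%9=6
after add eax, 4: eax=216+4=220
after sub esi, 2: esi=4-2=2
cmp esi, 0  (cmp 2,0)
jg loop: taken
after add edx, 4: edx=6+4=10
after mov edx, [eax]: edx=M[220]=14
after add edx, 3: edx=14+3=17
after mod edx, 9: edx=17%9=8
after add eax, 4: eax=220+4=224
after sub esi, 2: esi=2-2=0
cmp esi, 0  (cmp 0,0)
jg loop: not taken
after sub edx, 14: edx=8-14=-6
mov [200], edx → M[200]=-6
halt.

-6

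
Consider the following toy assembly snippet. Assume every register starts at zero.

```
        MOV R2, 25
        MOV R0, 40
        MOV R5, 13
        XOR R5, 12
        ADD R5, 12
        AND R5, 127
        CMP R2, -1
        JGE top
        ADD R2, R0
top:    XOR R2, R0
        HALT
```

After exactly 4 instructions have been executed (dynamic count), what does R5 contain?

1

after MOV R2, 25: R2=25
after MOV R0, 40: R0=40
after MOV R5, 13: R5=13
after XOR R5, 12: R5=13^12=1
After step 4: R5 = 1.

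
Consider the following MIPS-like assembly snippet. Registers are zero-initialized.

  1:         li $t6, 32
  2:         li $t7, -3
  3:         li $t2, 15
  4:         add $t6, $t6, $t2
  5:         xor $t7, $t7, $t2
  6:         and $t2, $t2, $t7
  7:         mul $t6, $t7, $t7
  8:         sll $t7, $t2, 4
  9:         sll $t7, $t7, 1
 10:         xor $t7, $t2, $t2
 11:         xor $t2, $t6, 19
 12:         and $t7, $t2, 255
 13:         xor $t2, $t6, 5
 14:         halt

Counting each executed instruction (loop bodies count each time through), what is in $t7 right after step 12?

215

li $t6, 32 → $t6=32
li $t7, -3 → $t7=-3
li $t2, 15 → $t2=15
add $t6, $t6, $t2 → $t6=32+15=47
xor $t7, $t7, $t2 → $t7=(-3)^15=-14
and $t2, $t2, $t7 → $t2=15&(-14)=2
mul $t6, $t7, $t7 → $t6=(-14)*(-14)=196
sll $t7, $t2, 4 → $t7=2<<4=32
sll $t7, $t7, 1 → $t7=32<<1=64
xor $t7, $t2, $t2 → $t7=2^2=0
xor $t2, $t6, 19 → $t2=196^19=215
and $t7, $t2, 255 → $t7=215&255=215
After step 12: $t7 = 215.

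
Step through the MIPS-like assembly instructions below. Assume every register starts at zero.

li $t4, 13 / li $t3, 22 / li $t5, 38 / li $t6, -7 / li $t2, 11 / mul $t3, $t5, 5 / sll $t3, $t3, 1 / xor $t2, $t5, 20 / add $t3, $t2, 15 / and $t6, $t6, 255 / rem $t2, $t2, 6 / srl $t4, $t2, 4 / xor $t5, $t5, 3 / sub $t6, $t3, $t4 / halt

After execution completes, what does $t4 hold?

li $t4, 13 → $t4=13
li $t3, 22 → $t3=22
li $t5, 38 → $t5=38
li $t6, -7 → $t6=-7
li $t2, 11 → $t2=11
mul $t3, $t5, 5 → $t3=38*5=190
sll $t3, $t3, 1 → $t3=190<<1=380
xor $t2, $t5, 20 → $t2=38^20=50
add $t3, $t2, 15 → $t3=50+15=65
and $t6, $t6, 255 → $t6=(-7)&255=249
rem $t2, $t2, 6 → $t2=50%6=2
srl $t4, $t2, 4 → $t4=2>>4=0
xor $t5, $t5, 3 → $t5=38^3=37
sub $t6, $t3, $t4 → $t6=65-0=65
halt.

0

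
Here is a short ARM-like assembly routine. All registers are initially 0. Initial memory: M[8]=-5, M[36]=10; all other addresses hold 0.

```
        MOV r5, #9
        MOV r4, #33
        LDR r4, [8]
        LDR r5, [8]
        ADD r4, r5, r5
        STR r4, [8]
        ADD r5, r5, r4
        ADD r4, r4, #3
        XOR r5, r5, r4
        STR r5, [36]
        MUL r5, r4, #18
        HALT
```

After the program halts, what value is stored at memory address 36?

MOV r5, #9 → r5=9
MOV r4, #33 → r4=33
LDR r4, [8] → r4=M[8]=-5
LDR r5, [8] → r5=M[8]=-5
ADD r4, r5, r5 → r4=(-5)+(-5)=-10
STR r4, [8] → M[8]=-10
ADD r5, r5, r4 → r5=(-5)+(-10)=-15
ADD r4, r4, #3 → r4=(-10)+3=-7
XOR r5, r5, r4 → r5=(-15)^(-7)=8
STR r5, [36] → M[36]=8
MUL r5, r4, #18 → r5=(-7)*18=-126
halt.

8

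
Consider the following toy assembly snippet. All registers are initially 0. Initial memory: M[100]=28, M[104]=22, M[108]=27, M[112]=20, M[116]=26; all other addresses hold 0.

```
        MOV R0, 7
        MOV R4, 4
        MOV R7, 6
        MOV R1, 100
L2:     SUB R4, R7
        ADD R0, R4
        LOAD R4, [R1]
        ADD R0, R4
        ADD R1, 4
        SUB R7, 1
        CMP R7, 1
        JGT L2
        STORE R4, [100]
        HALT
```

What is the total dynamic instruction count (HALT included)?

after MOV R0, 7: R0=7
after MOV R4, 4: R4=4
after MOV R7, 6: R7=6
after MOV R1, 100: R1=100
after SUB R4, R7: R4=4-6=-2
after ADD R0, R4: R0=7+(-2)=5
after LOAD R4, [R1]: R4=M[100]=28
after ADD R0, R4: R0=5+28=33
after ADD R1, 4: R1=100+4=104
after SUB R7, 1: R7=6-1=5
CMP R7, 1  (cmp 5,1)
JGT L2: taken
after SUB R4, R7: R4=28-5=23
after ADD R0, R4: R0=33+23=56
after LOAD R4, [R1]: R4=M[104]=22
after ADD R0, R4: R0=56+22=78
after ADD R1, 4: R1=104+4=108
after SUB R7, 1: R7=5-1=4
CMP R7, 1  (cmp 4,1)
JGT L2: taken
after SUB R4, R7: R4=22-4=18
after ADD R0, R4: R0=78+18=96
after LOAD R4, [R1]: R4=M[108]=27
after ADD R0, R4: R0=96+27=123
after ADD R1, 4: R1=108+4=112
after SUB R7, 1: R7=4-1=3
CMP R7, 1  (cmp 3,1)
JGT L2: taken
after SUB R4, R7: R4=27-3=24
after ADD R0, R4: R0=123+24=147
after LOAD R4, [R1]: R4=M[112]=20
after ADD R0, R4: R0=147+20=167
after ADD R1, 4: R1=112+4=116
after SUB R7, 1: R7=3-1=2
CMP R7, 1  (cmp 2,1)
JGT L2: taken
after SUB R4, R7: R4=20-2=18
after ADD R0, R4: R0=167+18=185
after LOAD R4, [R1]: R4=M[116]=26
after ADD R0, R4: R0=185+26=211
after ADD R1, 4: R1=116+4=120
after SUB R7, 1: R7=2-1=1
CMP R7, 1  (cmp 1,1)
JGT L2: not taken
STORE R4, [100] → M[100]=26
halt.
Total executed instructions: 46.

46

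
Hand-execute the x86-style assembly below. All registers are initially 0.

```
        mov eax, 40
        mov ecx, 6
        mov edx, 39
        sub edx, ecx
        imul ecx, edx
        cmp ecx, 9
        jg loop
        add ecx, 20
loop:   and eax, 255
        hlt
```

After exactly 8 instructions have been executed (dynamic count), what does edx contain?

mov eax, 40 → eax=40
mov ecx, 6 → ecx=6
mov edx, 39 → edx=39
sub edx, ecx → edx=39-6=33
imul ecx, edx → ecx=6*33=198
cmp ecx, 9  (cmp 198,9)
jg loop: taken
and eax, 255 → eax=40&255=40
After step 8: edx = 33.

33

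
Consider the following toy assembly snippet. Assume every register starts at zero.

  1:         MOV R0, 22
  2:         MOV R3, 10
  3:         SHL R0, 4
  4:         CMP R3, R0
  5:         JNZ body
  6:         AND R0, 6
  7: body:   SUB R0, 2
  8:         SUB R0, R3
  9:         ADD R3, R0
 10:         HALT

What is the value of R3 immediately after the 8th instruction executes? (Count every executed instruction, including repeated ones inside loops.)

350

after MOV R0, 22: R0=22
after MOV R3, 10: R3=10
after SHL R0, 4: R0=22<<4=352
CMP R3, R0  (cmp 10,352)
JNZ body: taken
after SUB R0, 2: R0=352-2=350
after SUB R0, R3: R0=350-10=340
after ADD R3, R0: R3=10+340=350
After step 8: R3 = 350.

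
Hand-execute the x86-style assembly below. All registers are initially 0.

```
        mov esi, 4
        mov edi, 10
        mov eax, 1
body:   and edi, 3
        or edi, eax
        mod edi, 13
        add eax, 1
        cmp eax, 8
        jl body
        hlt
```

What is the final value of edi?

after mov esi, 4: esi=4
after mov edi, 10: edi=10
after mov eax, 1: eax=1
after and edi, 3: edi=10&3=2
after or edi, eax: edi=2|1=3
after mod edi, 13: edi=3%13=3
after add eax, 1: eax=1+1=2
cmp eax, 8  (cmp 2,8)
jl body: taken
after and edi, 3: edi=3&3=3
after or edi, eax: edi=3|2=3
after mod edi, 13: edi=3%13=3
after add eax, 1: eax=2+1=3
cmp eax, 8  (cmp 3,8)
jl body: taken
after and edi, 3: edi=3&3=3
after or edi, eax: edi=3|3=3
after mod edi, 13: edi=3%13=3
after add eax, 1: eax=3+1=4
cmp eax, 8  (cmp 4,8)
jl body: taken
after and edi, 3: edi=3&3=3
after or edi, eax: edi=3|4=7
after mod edi, 13: edi=7%13=7
after add eax, 1: eax=4+1=5
cmp eax, 8  (cmp 5,8)
jl body: taken
after and edi, 3: edi=7&3=3
after or edi, eax: edi=3|5=7
after mod edi, 13: edi=7%13=7
after add eax, 1: eax=5+1=6
cmp eax, 8  (cmp 6,8)
jl body: taken
after and edi, 3: edi=7&3=3
after or edi, eax: edi=3|6=7
after mod edi, 13: edi=7%13=7
after add eax, 1: eax=6+1=7
cmp eax, 8  (cmp 7,8)
jl body: taken
after and edi, 3: edi=7&3=3
after or edi, eax: edi=3|7=7
after mod edi, 13: edi=7%13=7
after add eax, 1: eax=7+1=8
cmp eax, 8  (cmp 8,8)
jl body: not taken
halt.

7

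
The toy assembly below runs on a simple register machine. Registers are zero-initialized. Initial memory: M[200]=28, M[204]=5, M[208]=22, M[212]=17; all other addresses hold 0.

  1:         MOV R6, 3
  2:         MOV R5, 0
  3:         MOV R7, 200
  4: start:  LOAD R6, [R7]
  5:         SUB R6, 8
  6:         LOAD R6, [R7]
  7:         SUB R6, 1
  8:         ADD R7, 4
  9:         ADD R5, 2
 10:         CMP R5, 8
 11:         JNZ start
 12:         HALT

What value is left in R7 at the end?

216

MOV R6, 3 → R6=3
MOV R5, 0 → R5=0
MOV R7, 200 → R7=200
LOAD R6, [R7] → R6=M[200]=28
SUB R6, 8 → R6=28-8=20
LOAD R6, [R7] → R6=M[200]=28
SUB R6, 1 → R6=28-1=27
ADD R7, 4 → R7=200+4=204
ADD R5, 2 → R5=0+2=2
CMP R5, 8  (cmp 2,8)
JNZ start: taken
LOAD R6, [R7] → R6=M[204]=5
SUB R6, 8 → R6=5-8=-3
LOAD R6, [R7] → R6=M[204]=5
SUB R6, 1 → R6=5-1=4
ADD R7, 4 → R7=204+4=208
ADD R5, 2 → R5=2+2=4
CMP R5, 8  (cmp 4,8)
JNZ start: taken
LOAD R6, [R7] → R6=M[208]=22
SUB R6, 8 → R6=22-8=14
LOAD R6, [R7] → R6=M[208]=22
SUB R6, 1 → R6=22-1=21
ADD R7, 4 → R7=208+4=212
ADD R5, 2 → R5=4+2=6
CMP R5, 8  (cmp 6,8)
JNZ start: taken
LOAD R6, [R7] → R6=M[212]=17
SUB R6, 8 → R6=17-8=9
LOAD R6, [R7] → R6=M[212]=17
SUB R6, 1 → R6=17-1=16
ADD R7, 4 → R7=212+4=216
ADD R5, 2 → R5=6+2=8
CMP R5, 8  (cmp 8,8)
JNZ start: not taken
halt.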